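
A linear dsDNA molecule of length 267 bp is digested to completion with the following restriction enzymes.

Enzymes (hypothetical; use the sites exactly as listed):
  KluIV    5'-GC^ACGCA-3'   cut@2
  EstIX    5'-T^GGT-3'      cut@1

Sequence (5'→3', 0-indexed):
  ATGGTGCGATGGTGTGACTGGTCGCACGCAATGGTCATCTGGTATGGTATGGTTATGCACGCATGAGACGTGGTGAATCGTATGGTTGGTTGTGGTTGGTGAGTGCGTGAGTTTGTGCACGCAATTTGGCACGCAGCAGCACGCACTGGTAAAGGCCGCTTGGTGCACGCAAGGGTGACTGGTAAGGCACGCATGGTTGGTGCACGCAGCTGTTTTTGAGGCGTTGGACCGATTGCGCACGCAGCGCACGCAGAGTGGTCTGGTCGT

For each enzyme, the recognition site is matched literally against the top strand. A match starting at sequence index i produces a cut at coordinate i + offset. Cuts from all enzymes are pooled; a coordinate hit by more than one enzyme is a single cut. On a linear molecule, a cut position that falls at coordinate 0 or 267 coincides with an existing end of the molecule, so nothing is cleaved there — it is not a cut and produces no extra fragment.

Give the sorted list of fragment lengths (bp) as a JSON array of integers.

[2,4,4,4,5,5,5,5,5,6,6,6,6,7,7,8,8,8,8,9,9,9,10,12,12,13,14,14,21,35]

Site scan:
  KluIV (GCACGCA, off=2): starts [23, 56, 116, 128, 138, 164, 186, 201, 236, 245] → cuts [25, 58, 118, 130, 140, 166, 188, 203, 238, 247]
  EstIX (TGGT, off=1): starts [1, 9, 18, 31, 39, 44, 49, 70, 82, 86, 92, 96, 146, 160, 179, 193, 197, 255, 260] → cuts [2, 10, 19, 32, 40, 45, 50, 71, 83, 87, 93, 97, 147, 161, 180, 194, 198, 256, 261]

Pooled cuts: [2, 10, 19, 25, 32, 40, 45, 50, 58, 71, 83, 87, 93, 97, 118, 130, 140, 147, 161, 166, 180, 188, 194, 198, 203, 238, 247, 256, 261]

Fragment lengths:
  [0,2): 2 bp
  [2,10): 8 bp
  [10,19): 9 bp
  [19,25): 6 bp
  [25,32): 7 bp
  [32,40): 8 bp
  [40,45): 5 bp
  [45,50): 5 bp
  [50,58): 8 bp
  [58,71): 13 bp
  [71,83): 12 bp
  [83,87): 4 bp
  [87,93): 6 bp
  [93,97): 4 bp
  [97,118): 21 bp
  [118,130): 12 bp
  [130,140): 10 bp
  [140,147): 7 bp
  [147,161): 14 bp
  [161,166): 5 bp
  [166,180): 14 bp
  [180,188): 8 bp
  [188,194): 6 bp
  [194,198): 4 bp
  [198,203): 5 bp
  [203,238): 35 bp
  [238,247): 9 bp
  [247,256): 9 bp
  [256,261): 5 bp
  [261,267): 6 bp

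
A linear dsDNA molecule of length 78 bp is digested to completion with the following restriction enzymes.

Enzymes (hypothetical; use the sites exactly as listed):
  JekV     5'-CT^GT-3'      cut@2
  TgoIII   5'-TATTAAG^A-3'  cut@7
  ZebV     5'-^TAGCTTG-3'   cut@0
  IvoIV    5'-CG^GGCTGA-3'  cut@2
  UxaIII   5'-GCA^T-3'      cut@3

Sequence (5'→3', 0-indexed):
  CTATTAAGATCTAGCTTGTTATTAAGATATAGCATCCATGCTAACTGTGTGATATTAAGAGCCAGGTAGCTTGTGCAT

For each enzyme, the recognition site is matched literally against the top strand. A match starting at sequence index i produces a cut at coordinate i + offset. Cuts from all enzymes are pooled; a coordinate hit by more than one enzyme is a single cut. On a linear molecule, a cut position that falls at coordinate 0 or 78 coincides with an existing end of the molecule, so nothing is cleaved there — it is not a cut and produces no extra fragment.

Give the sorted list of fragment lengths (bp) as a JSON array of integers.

[1,3,7,8,8,11,12,13,15]

Site scan:
  JekV (CTGT, off=2): starts [44] → cuts [46]
  TgoIII (TATTAAGA, off=7): starts [1, 19, 52] → cuts [8, 26, 59]
  ZebV (TAGCTTG, off=0): starts [11, 66] → cuts [11, 66]
  IvoIV (CGGGCTGA, off=2): no sites
  UxaIII (GCAT, off=3): starts [31, 74] → cuts [34, 77]

All cut coordinates (distinct, sorted): [8, 11, 26, 34, 46, 59, 66, 77]

Fragment lengths:
  [0,8): 8 bp
  [8,11): 3 bp
  [11,26): 15 bp
  [26,34): 8 bp
  [34,46): 12 bp
  [46,59): 13 bp
  [59,66): 7 bp
  [66,77): 11 bp
  [77,78): 1 bp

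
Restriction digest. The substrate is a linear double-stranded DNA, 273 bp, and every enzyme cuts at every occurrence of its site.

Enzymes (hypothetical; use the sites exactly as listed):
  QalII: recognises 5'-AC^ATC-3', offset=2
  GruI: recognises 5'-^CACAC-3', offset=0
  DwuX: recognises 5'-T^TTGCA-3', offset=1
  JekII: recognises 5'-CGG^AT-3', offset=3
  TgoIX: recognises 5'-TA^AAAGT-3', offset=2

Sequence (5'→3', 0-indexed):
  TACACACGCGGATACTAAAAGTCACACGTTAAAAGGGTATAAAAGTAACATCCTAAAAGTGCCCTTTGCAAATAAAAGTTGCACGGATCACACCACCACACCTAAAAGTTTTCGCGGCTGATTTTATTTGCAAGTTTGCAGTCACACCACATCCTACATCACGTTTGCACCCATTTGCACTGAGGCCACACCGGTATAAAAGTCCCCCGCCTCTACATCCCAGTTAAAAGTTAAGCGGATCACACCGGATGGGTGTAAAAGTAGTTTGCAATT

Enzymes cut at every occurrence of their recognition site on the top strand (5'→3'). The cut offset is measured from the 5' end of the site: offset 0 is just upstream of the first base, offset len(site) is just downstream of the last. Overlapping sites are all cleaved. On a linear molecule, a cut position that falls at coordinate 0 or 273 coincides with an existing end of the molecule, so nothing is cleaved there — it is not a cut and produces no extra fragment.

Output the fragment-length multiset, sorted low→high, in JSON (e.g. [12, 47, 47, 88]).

Per-enzyme occurrences:
  QalII (ACATC, off=2): starts [47, 148, 155, 214] → cuts [49, 150, 157, 216]
  GruI (CACAC, off=0): starts [2, 22, 88, 96, 142, 186, 240] → cuts [2, 22, 88, 96, 142, 186, 240]
  DwuX (TTTGCA, off=1): starts [64, 126, 134, 163, 173, 264] → cuts [65, 127, 135, 164, 174, 265]
  JekII (CGGAT, off=3): starts [8, 83, 235, 245] → cuts [11, 86, 238, 248]
  TgoIX (TAAAAGT, off=2): starts [15, 39, 53, 72, 102, 196, 224, 255] → cuts [17, 41, 55, 74, 104, 198, 226, 257]

Pooled cuts: [2, 11, 17, 22, 41, 49, 55, 65, 74, 86, 88, 96, 104, 127, 135, 142, 150, 157, 164, 174, 186, 198, 216, 226, 238, 240, 248, 257, 265]

Fragments:
  [0,2): 2 bp
  [2,11): 9 bp
  [11,17): 6 bp
  [17,22): 5 bp
  [22,41): 19 bp
  [41,49): 8 bp
  [49,55): 6 bp
  [55,65): 10 bp
  [65,74): 9 bp
  [74,86): 12 bp
  [86,88): 2 bp
  [88,96): 8 bp
  [96,104): 8 bp
  [104,127): 23 bp
  [127,135): 8 bp
  [135,142): 7 bp
  [142,150): 8 bp
  [150,157): 7 bp
  [157,164): 7 bp
  [164,174): 10 bp
  [174,186): 12 bp
  [186,198): 12 bp
  [198,216): 18 bp
  [216,226): 10 bp
  [226,238): 12 bp
  [238,240): 2 bp
  [240,248): 8 bp
  [248,257): 9 bp
  [257,265): 8 bp
  [265,273): 8 bp

[2,2,2,5,6,6,7,7,7,8,8,8,8,8,8,8,8,9,9,9,10,10,10,12,12,12,12,18,19,23]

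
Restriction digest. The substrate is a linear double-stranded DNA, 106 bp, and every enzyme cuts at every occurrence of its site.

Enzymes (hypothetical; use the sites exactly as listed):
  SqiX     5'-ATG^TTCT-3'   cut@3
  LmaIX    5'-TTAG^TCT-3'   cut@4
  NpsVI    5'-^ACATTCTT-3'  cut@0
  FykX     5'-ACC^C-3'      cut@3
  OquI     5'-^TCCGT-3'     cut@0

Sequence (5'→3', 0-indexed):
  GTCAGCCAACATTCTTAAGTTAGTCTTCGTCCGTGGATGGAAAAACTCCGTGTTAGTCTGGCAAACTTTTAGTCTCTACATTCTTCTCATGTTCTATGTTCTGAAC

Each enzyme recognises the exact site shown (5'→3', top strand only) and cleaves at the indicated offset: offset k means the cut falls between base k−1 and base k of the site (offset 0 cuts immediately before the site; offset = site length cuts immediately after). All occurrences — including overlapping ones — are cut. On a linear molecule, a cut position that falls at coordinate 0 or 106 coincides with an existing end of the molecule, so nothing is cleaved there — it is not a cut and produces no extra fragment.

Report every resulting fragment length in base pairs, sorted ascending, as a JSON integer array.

[5,6,7,8,8,10,14,15,16,17]

Scan for sites:
  SqiX ATGTTCT/3: at [88, 95] ⇒ [91, 98]
  LmaIX TTAGTCT/4: at [19, 52, 68] ⇒ [23, 56, 72]
  NpsVI ACATTCTT/0: at [8, 77] ⇒ [8, 77]
  FykX (ACCC, off=3): no sites
  OquI TCCGT/0: at [29, 46] ⇒ [29, 46]

Pooled cuts: [8, 23, 29, 46, 56, 72, 77, 91, 98]

Fragment lengths:
  [0,8): 8 bp
  [8,23): 15 bp
  [23,29): 6 bp
  [29,46): 17 bp
  [46,56): 10 bp
  [56,72): 16 bp
  [72,77): 5 bp
  [77,91): 14 bp
  [91,98): 7 bp
  [98,106): 8 bp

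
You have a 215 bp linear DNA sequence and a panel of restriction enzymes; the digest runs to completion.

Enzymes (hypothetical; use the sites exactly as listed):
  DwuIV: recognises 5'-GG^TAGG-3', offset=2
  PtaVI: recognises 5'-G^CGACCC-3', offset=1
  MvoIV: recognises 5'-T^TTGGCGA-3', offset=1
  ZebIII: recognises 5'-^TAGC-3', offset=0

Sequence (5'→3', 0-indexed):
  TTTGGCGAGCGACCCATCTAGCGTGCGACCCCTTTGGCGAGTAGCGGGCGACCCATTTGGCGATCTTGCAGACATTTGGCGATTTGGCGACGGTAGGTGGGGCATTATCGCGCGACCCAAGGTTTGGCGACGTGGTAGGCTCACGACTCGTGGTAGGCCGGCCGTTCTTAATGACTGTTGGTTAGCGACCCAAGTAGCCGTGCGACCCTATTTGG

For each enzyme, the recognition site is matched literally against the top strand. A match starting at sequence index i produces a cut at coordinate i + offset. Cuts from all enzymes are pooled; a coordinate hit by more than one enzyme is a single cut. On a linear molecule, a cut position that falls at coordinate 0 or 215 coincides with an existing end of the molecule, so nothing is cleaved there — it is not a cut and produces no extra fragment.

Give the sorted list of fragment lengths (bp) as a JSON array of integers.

Site scan:
  DwuIV (GGTAGG, off=2): starts [91, 133, 151] → cuts [93, 135, 153]
  PtaVI (GCGACCC, off=1): starts [8, 24, 47, 111, 184, 201] → cuts [9, 25, 48, 112, 185, 202]
  MvoIV (TTTGGCGA, off=1): starts [0, 32, 55, 74, 82, 122] → cuts [1, 33, 56, 75, 83, 123]
  ZebIII (TAGC, off=0): starts [18, 41, 182, 194] → cuts [18, 41, 182, 194]

All cut coordinates (distinct, sorted): [1, 9, 18, 25, 33, 41, 48, 56, 75, 83, 93, 112, 123, 135, 153, 182, 185, 194, 202]

Fragment lengths:
  [0,1): 1 bp
  [1,9): 8 bp
  [9,18): 9 bp
  [18,25): 7 bp
  [25,33): 8 bp
  [33,41): 8 bp
  [41,48): 7 bp
  [48,56): 8 bp
  [56,75): 19 bp
  [75,83): 8 bp
  [83,93): 10 bp
  [93,112): 19 bp
  [112,123): 11 bp
  [123,135): 12 bp
  [135,153): 18 bp
  [153,182): 29 bp
  [182,185): 3 bp
  [185,194): 9 bp
  [194,202): 8 bp
  [202,215): 13 bp

[1,3,7,7,8,8,8,8,8,8,9,9,10,11,12,13,18,19,19,29]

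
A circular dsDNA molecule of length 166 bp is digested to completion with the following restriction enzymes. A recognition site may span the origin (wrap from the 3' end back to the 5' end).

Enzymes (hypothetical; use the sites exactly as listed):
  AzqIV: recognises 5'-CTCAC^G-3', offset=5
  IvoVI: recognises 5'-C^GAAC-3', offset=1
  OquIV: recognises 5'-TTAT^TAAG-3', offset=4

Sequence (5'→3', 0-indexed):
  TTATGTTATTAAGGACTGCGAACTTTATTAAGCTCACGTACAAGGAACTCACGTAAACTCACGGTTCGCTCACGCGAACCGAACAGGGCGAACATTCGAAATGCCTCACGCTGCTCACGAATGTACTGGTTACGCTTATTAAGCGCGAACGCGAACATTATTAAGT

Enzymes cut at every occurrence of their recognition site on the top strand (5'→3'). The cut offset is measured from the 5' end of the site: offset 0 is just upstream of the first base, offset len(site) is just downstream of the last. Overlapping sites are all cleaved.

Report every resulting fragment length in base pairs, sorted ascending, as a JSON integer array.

[2,5,6,7,9,9,9,9,9,10,10,11,14,15,20,21]

Scan for sites:
  AzqIV (CTCACG, off=5): starts [32, 47, 57, 68, 104, 113] → cuts [37, 52, 62, 73, 109, 118]
  IvoVI (CGAAC, off=1): starts [18, 74, 79, 88, 145, 151] → cuts [19, 75, 80, 89, 146, 152]
  OquIV (TTATTAAG, off=4): starts [5, 24, 135, 157] → cuts [9, 28, 139, 161]

All cut coordinates (distinct, sorted): [9, 19, 28, 37, 52, 62, 73, 75, 80, 89, 109, 118, 139, 146, 152, 161]

Fragment lengths:
  9→19: 10 bp
  19→28: 9 bp
  28→37: 9 bp
  37→52: 15 bp
  52→62: 10 bp
  62→73: 11 bp
  73→75: 2 bp
  75→80: 5 bp
  80→89: 9 bp
  89→109: 20 bp
  109→118: 9 bp
  118→139: 21 bp
  139→146: 7 bp
  146→152: 6 bp
  152→161: 9 bp
  161→9 (wrap): 166-161+9 = 14 bp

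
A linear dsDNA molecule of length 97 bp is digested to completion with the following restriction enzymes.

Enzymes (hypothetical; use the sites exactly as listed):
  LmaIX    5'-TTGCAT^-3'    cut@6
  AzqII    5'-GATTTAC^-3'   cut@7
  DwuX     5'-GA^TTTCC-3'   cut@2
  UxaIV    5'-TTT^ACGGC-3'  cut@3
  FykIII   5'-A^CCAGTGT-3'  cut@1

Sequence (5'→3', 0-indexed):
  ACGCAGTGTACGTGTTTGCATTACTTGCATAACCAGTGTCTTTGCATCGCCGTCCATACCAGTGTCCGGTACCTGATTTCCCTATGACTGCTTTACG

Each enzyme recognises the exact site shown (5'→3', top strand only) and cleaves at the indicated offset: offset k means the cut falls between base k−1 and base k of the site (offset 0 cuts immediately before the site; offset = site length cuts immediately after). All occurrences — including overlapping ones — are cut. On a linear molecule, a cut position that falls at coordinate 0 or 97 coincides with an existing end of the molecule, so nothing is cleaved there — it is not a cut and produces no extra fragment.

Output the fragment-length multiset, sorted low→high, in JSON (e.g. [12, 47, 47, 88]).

[2,9,11,15,18,21,21]

Scan for sites:
  LmaIX TTGCAT/6: at [15, 24, 41] ⇒ [21, 30, 47]
  AzqII (GATTTAC, off=7): no sites
  DwuX GATTTCC/2: at [74] ⇒ [76]
  UxaIV (TTTACGGC, off=3): no sites
  FykIII ACCAGTGT/1: at [31, 57] ⇒ [32, 58]

Pooled cuts: [21, 30, 32, 47, 58, 76]

Fragments:
  [0,21): 21 bp
  [21,30): 9 bp
  [30,32): 2 bp
  [32,47): 15 bp
  [47,58): 11 bp
  [58,76): 18 bp
  [76,97): 21 bp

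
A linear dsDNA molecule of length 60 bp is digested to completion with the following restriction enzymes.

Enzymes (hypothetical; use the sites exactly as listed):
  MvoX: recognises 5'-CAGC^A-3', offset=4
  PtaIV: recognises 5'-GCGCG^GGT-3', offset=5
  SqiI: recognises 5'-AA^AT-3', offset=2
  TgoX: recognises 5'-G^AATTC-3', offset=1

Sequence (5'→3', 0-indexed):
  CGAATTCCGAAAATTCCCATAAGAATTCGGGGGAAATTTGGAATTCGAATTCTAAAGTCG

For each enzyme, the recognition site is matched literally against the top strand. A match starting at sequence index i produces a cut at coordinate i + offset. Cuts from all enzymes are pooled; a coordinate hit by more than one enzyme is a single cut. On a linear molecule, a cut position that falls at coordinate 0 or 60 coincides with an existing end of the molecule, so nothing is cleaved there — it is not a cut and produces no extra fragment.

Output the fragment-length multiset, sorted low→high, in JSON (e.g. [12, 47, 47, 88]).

[2,6,6,10,11,12,13]

Site scan:
  MvoX (CAGCA, off=4): no sites
  PtaIV (GCGCGGGT, off=5): no sites
  SqiI AAAT/2: at [10, 33] ⇒ [12, 35]
  TgoX GAATTC/1: at [1, 22, 40, 46] ⇒ [2, 23, 41, 47]

Pooled cuts: [2, 12, 23, 35, 41, 47]

Fragment lengths:
  [0,2): 2 bp
  [2,12): 10 bp
  [12,23): 11 bp
  [23,35): 12 bp
  [35,41): 6 bp
  [41,47): 6 bp
  [47,60): 13 bp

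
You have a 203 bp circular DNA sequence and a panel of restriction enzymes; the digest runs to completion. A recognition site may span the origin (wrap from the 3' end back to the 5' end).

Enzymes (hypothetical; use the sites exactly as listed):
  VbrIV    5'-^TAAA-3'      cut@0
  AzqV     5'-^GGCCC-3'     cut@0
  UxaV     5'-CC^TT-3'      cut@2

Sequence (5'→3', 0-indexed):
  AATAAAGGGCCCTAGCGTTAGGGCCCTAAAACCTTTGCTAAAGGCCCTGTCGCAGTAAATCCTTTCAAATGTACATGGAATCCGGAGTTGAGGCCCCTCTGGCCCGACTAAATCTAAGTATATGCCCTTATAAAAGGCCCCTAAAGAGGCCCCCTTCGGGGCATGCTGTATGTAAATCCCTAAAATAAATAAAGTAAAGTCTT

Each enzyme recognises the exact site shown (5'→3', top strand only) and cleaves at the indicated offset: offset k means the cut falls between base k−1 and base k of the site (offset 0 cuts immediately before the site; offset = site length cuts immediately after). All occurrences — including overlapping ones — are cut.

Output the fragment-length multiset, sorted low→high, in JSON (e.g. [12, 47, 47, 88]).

[3,4,4,5,5,5,5,5,5,6,6,7,7,7,8,8,9,11,13,14,18,19,29]

Scan for sites:
  VbrIV TAAA/0: at [2, 26, 38, 55, 108, 130, 141, 172, 180, 185, 189, 194] ⇒ [2, 26, 38, 55, 108, 130, 141, 172, 180, 185, 189, 194]
  AzqV GGCCC/0: at [7, 21, 42, 91, 100, 135, 147] ⇒ [7, 21, 42, 91, 100, 135, 147]
  UxaV CCTT/2: at [31, 60, 125, 152] ⇒ [33, 62, 127, 154]

All cut coordinates (distinct, sorted): [2, 7, 21, 26, 33, 38, 42, 55, 62, 91, 100, 108, 127, 130, 135, 141, 147, 154, 172, 180, 185, 189, 194]

Fragments:
  2→7: 5 bp
  7→21: 14 bp
  21→26: 5 bp
  26→33: 7 bp
  33→38: 5 bp
  38→42: 4 bp
  42→55: 13 bp
  55→62: 7 bp
  62→91: 29 bp
  91→100: 9 bp
  100→108: 8 bp
  108→127: 19 bp
  127→130: 3 bp
  130→135: 5 bp
  135→141: 6 bp
  141→147: 6 bp
  147→154: 7 bp
  154→172: 18 bp
  172→180: 8 bp
  180→185: 5 bp
  185→189: 4 bp
  189→194: 5 bp
  194→2 (wrap): 203-194+2 = 11 bp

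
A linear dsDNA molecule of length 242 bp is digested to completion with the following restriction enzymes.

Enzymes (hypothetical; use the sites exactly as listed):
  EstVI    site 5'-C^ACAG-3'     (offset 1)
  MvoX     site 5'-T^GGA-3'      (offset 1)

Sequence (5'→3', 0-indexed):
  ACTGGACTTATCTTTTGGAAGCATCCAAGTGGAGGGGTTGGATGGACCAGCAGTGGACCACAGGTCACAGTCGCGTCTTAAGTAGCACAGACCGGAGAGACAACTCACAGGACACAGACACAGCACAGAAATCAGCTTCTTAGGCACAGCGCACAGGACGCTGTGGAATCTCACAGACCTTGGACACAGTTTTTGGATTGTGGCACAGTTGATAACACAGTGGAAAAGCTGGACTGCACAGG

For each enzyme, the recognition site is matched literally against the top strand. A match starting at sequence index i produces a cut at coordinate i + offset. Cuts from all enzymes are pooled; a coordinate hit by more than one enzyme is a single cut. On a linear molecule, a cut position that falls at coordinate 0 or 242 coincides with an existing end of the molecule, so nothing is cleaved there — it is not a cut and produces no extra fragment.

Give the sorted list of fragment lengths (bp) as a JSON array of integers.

[3,4,4,5,5,5,5,6,7,7,7,7,8,9,9,9,9,10,11,12,12,13,14,20,20,21]

Site scan:
  EstVI CACAG/1: at [58, 65, 85, 105, 112, 118, 123, 144, 151, 171, 184, 203, 215, 236] ⇒ [59, 66, 86, 106, 113, 119, 124, 145, 152, 172, 185, 204, 216, 237]
  MvoX TGGA/1: at [2, 15, 29, 38, 42, 53, 163, 180, 193, 220, 229] ⇒ [3, 16, 30, 39, 43, 54, 164, 181, 194, 221, 230]

All cut coordinates (distinct, sorted): [3, 16, 30, 39, 43, 54, 59, 66, 86, 106, 113, 119, 124, 145, 152, 164, 172, 181, 185, 194, 204, 216, 221, 230, 237]

Fragment lengths:
  [0,3): 3 bp
  [3,16): 13 bp
  [16,30): 14 bp
  [30,39): 9 bp
  [39,43): 4 bp
  [43,54): 11 bp
  [54,59): 5 bp
  [59,66): 7 bp
  [66,86): 20 bp
  [86,106): 20 bp
  [106,113): 7 bp
  [113,119): 6 bp
  [119,124): 5 bp
  [124,145): 21 bp
  [145,152): 7 bp
  [152,164): 12 bp
  [164,172): 8 bp
  [172,181): 9 bp
  [181,185): 4 bp
  [185,194): 9 bp
  [194,204): 10 bp
  [204,216): 12 bp
  [216,221): 5 bp
  [221,230): 9 bp
  [230,237): 7 bp
  [237,242): 5 bp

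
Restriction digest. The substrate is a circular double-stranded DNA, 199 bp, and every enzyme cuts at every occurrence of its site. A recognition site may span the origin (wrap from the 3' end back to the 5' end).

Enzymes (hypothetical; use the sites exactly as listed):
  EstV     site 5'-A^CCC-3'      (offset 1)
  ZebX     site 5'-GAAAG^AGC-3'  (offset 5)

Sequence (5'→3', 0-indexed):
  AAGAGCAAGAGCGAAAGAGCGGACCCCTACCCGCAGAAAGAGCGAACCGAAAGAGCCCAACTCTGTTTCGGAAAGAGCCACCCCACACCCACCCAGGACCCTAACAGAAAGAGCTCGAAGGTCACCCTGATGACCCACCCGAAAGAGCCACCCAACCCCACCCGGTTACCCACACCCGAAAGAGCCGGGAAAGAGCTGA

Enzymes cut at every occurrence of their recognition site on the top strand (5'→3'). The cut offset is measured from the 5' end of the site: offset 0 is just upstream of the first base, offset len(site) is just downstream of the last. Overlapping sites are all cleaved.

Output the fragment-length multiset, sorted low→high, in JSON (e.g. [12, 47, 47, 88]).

[4,4,5,5,5,5,6,6,6,7,7,8,8,8,9,9,11,11,13,13,13,14,22]

Site scan:
  EstV ACCC/1: at [22, 28, 79, 86, 90, 97, 123, 132, 136, 149, 154, 159, 167, 173] ⇒ [23, 29, 80, 87, 91, 98, 124, 133, 137, 150, 155, 160, 168, 174]
  ZebX GAAAGAGC/5: at [12, 35, 48, 70, 106, 140, 177, 188, 197] ⇒ [3, 17, 40, 53, 75, 111, 145, 182, 193]

All cut coordinates (distinct, sorted): [3, 17, 23, 29, 40, 53, 75, 80, 87, 91, 98, 111, 124, 133, 137, 145, 150, 155, 160, 168, 174, 182, 193]

Fragment lengths:
  3→17: 14 bp
  17→23: 6 bp
  23→29: 6 bp
  29→40: 11 bp
  40→53: 13 bp
  53→75: 22 bp
  75→80: 5 bp
  80→87: 7 bp
  87→91: 4 bp
  91→98: 7 bp
  98→111: 13 bp
  111→124: 13 bp
  124→133: 9 bp
  133→137: 4 bp
  137→145: 8 bp
  145→150: 5 bp
  150→155: 5 bp
  155→160: 5 bp
  160→168: 8 bp
  168→174: 6 bp
  174→182: 8 bp
  182→193: 11 bp
  193→3 (wrap): 199-193+3 = 9 bp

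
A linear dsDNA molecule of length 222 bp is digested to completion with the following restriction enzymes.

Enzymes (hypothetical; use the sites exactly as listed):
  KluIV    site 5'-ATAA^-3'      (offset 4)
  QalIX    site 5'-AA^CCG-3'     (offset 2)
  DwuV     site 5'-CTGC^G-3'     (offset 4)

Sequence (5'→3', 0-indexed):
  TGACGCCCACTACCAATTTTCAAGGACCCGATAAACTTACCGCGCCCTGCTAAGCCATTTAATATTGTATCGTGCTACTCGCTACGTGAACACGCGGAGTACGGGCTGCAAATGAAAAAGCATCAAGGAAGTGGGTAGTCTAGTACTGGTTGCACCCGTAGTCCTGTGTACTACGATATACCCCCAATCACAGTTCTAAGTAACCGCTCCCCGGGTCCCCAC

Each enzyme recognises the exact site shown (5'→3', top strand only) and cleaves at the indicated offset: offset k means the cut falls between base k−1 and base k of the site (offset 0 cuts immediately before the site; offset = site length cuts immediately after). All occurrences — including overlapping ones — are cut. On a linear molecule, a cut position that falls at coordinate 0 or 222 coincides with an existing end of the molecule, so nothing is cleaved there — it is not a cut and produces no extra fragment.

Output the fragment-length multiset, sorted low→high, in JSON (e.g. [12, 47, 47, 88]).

Per-enzyme occurrences:
  KluIV ATAA/4: at [30] ⇒ [34]
  QalIX AACCG/2: at [201] ⇒ [203]
  DwuV (CTGCG, off=4): no sites

Pooled cuts: [34, 203]

Fragments:
  [0,34): 34 bp
  [34,203): 169 bp
  [203,222): 19 bp

[19,34,169]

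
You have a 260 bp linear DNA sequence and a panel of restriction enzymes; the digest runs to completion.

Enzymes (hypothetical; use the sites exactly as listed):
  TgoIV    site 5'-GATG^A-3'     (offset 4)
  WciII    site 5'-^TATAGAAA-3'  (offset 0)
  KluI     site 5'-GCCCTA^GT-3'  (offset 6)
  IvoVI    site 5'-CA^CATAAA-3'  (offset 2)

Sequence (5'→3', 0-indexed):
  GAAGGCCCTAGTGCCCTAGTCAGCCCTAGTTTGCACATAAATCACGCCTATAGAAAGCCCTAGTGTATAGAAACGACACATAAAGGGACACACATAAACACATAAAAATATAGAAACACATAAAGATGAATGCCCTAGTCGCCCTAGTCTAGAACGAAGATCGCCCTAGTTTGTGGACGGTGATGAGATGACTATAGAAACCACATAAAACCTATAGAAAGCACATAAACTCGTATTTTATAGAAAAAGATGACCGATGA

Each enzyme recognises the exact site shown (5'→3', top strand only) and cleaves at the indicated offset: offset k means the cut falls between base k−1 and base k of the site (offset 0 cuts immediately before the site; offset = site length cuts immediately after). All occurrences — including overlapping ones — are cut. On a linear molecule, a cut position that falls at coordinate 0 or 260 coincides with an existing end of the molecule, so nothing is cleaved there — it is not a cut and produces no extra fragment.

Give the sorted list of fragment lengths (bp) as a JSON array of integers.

Site scan:
  TgoIV (GATGA, off=4): starts [124, 181, 186, 248, 255] → cuts [128, 185, 190, 252, 259]
  WciII (TATAGAAA, off=0): starts [48, 65, 108, 192, 212, 238] → cuts [48, 65, 108, 192, 212, 238]
  KluI (GCCCTAGT, off=6): starts [4, 12, 22, 56, 131, 140, 162] → cuts [10, 18, 28, 62, 137, 146, 168]
  IvoVI (CACATAAA, off=2): starts [33, 76, 90, 98, 116, 201, 221] → cuts [35, 78, 92, 100, 118, 203, 223]

Pooled cuts: [10, 18, 28, 35, 48, 62, 65, 78, 92, 100, 108, 118, 128, 137, 146, 168, 185, 190, 192, 203, 212, 223, 238, 252, 259]

Fragment lengths:
  [0,10): 10 bp
  [10,18): 8 bp
  [18,28): 10 bp
  [28,35): 7 bp
  [35,48): 13 bp
  [48,62): 14 bp
  [62,65): 3 bp
  [65,78): 13 bp
  [78,92): 14 bp
  [92,100): 8 bp
  [100,108): 8 bp
  [108,118): 10 bp
  [118,128): 10 bp
  [128,137): 9 bp
  [137,146): 9 bp
  [146,168): 22 bp
  [168,185): 17 bp
  [185,190): 5 bp
  [190,192): 2 bp
  [192,203): 11 bp
  [203,212): 9 bp
  [212,223): 11 bp
  [223,238): 15 bp
  [238,252): 14 bp
  [252,259): 7 bp
  [259,260): 1 bp

[1,2,3,5,7,7,8,8,8,9,9,9,10,10,10,10,11,11,13,13,14,14,14,15,17,22]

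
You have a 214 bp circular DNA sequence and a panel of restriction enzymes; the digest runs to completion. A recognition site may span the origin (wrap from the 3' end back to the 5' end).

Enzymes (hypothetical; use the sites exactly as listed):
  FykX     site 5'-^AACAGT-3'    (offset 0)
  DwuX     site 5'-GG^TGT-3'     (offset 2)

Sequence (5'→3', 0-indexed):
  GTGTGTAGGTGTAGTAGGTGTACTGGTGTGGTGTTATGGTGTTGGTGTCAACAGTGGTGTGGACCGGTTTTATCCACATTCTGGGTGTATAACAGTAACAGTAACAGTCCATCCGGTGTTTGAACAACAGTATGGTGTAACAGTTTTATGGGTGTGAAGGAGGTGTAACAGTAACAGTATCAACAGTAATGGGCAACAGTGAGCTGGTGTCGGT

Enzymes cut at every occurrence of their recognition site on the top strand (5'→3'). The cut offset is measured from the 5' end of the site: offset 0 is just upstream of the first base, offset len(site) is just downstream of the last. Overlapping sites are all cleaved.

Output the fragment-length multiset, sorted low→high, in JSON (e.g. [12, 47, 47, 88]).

[3,3,4,5,5,6,6,6,6,6,8,8,8,9,9,9,10,10,11,13,13,14,14,28]

Per-enzyme occurrences:
  FykX (AACAGT, off=0): starts [49, 90, 96, 102, 125, 138, 166, 172, 181, 194] → cuts [49, 90, 96, 102, 125, 138, 166, 172, 181, 194]
  DwuX (GGTGT, off=2): starts [7, 16, 24, 29, 37, 43, 55, 83, 114, 133, 150, 161, 205, 211] → cuts [9, 18, 26, 31, 39, 45, 57, 85, 116, 135, 152, 163, 207, 213]

Pooled cuts: [9, 18, 26, 31, 39, 45, 49, 57, 85, 90, 96, 102, 116, 125, 135, 138, 152, 163, 166, 172, 181, 194, 207, 213]

Fragments:
  9→18: 9 bp
  18→26: 8 bp
  26→31: 5 bp
  31→39: 8 bp
  39→45: 6 bp
  45→49: 4 bp
  49→57: 8 bp
  57→85: 28 bp
  85→90: 5 bp
  90→96: 6 bp
  96→102: 6 bp
  102→116: 14 bp
  116→125: 9 bp
  125→135: 10 bp
  135→138: 3 bp
  138→152: 14 bp
  152→163: 11 bp
  163→166: 3 bp
  166→172: 6 bp
  172→181: 9 bp
  181→194: 13 bp
  194→207: 13 bp
  207→213: 6 bp
  213→9 (wrap): 214-213+9 = 10 bp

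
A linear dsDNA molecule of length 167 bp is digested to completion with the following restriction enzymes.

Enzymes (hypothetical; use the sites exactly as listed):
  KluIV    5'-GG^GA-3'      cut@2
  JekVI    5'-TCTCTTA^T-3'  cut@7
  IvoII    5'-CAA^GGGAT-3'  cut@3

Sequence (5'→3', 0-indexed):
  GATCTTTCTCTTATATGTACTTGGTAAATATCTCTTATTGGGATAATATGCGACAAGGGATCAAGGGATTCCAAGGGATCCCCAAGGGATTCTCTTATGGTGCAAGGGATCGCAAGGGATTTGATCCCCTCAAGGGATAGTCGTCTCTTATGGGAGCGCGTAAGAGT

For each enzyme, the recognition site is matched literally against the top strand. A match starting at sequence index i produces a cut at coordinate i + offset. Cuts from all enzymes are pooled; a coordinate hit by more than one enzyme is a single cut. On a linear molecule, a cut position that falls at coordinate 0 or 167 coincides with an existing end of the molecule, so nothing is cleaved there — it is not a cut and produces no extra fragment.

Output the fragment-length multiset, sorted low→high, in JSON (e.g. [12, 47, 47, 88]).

[2,2,2,2,2,2,2,3,4,6,8,8,8,9,10,13,14,15,15,16,24]

Site scan:
  KluIV GGGA/2: at [39, 56, 64, 74, 85, 105, 115, 133, 151] ⇒ [41, 58, 66, 76, 87, 107, 117, 135, 153]
  JekVI TCTCTTAT/7: at [6, 30, 90, 143] ⇒ [13, 37, 97, 150]
  IvoII CAAGGGAT/3: at [53, 61, 71, 82, 102, 112, 130] ⇒ [56, 64, 74, 85, 105, 115, 133]

All cut coordinates (distinct, sorted): [13, 37, 41, 56, 58, 64, 66, 74, 76, 85, 87, 97, 105, 107, 115, 117, 133, 135, 150, 153]

Fragment lengths:
  [0,13): 13 bp
  [13,37): 24 bp
  [37,41): 4 bp
  [41,56): 15 bp
  [56,58): 2 bp
  [58,64): 6 bp
  [64,66): 2 bp
  [66,74): 8 bp
  [74,76): 2 bp
  [76,85): 9 bp
  [85,87): 2 bp
  [87,97): 10 bp
  [97,105): 8 bp
  [105,107): 2 bp
  [107,115): 8 bp
  [115,117): 2 bp
  [117,133): 16 bp
  [133,135): 2 bp
  [135,150): 15 bp
  [150,153): 3 bp
  [153,167): 14 bp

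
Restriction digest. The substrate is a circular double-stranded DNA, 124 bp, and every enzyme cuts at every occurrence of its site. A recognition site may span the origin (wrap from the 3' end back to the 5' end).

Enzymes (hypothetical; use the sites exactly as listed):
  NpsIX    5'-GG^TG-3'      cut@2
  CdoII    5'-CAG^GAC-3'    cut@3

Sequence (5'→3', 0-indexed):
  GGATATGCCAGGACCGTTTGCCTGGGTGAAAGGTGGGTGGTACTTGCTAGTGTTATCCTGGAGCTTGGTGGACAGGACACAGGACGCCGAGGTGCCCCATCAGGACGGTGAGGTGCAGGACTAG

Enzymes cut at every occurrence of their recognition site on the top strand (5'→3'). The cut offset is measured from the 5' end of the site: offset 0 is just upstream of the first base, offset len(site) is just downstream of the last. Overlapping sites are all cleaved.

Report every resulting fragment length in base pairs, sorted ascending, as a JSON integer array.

Site scan:
  NpsIX GGTG/2: at [24, 31, 35, 66, 90, 106, 111] ⇒ [26, 33, 37, 68, 92, 108, 113]
  CdoII CAGGAC/3: at [8, 72, 79, 100, 115] ⇒ [11, 75, 82, 103, 118]

All cut coordinates (distinct, sorted): [11, 26, 33, 37, 68, 75, 82, 92, 103, 108, 113, 118]

Fragment lengths:
  11→26: 15 bp
  26→33: 7 bp
  33→37: 4 bp
  37→68: 31 bp
  68→75: 7 bp
  75→82: 7 bp
  82→92: 10 bp
  92→103: 11 bp
  103→108: 5 bp
  108→113: 5 bp
  113→118: 5 bp
  118→11 (wrap): 124-118+11 = 17 bp

[4,5,5,5,7,7,7,10,11,15,17,31]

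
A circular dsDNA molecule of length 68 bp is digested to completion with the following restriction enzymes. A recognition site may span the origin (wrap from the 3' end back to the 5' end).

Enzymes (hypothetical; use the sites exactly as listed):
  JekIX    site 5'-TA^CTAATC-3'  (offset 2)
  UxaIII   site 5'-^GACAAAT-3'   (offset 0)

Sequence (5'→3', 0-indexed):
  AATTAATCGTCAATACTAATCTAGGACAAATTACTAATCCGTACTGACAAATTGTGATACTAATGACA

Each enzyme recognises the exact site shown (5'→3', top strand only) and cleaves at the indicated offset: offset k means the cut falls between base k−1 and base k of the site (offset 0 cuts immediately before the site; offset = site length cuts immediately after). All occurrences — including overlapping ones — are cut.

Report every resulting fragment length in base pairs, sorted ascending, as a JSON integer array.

[9,9,12,19,19]

Site scan:
  JekIX (TACTAATC, off=2): starts [13, 31] → cuts [15, 33]
  UxaIII (GACAAAT, off=0): starts [24, 45, 64] → cuts [24, 45, 64]

Pooled cuts: [15, 24, 33, 45, 64]

Fragments:
  15→24: 9 bp
  24→33: 9 bp
  33→45: 12 bp
  45→64: 19 bp
  64→15 (wrap): 68-64+15 = 19 bp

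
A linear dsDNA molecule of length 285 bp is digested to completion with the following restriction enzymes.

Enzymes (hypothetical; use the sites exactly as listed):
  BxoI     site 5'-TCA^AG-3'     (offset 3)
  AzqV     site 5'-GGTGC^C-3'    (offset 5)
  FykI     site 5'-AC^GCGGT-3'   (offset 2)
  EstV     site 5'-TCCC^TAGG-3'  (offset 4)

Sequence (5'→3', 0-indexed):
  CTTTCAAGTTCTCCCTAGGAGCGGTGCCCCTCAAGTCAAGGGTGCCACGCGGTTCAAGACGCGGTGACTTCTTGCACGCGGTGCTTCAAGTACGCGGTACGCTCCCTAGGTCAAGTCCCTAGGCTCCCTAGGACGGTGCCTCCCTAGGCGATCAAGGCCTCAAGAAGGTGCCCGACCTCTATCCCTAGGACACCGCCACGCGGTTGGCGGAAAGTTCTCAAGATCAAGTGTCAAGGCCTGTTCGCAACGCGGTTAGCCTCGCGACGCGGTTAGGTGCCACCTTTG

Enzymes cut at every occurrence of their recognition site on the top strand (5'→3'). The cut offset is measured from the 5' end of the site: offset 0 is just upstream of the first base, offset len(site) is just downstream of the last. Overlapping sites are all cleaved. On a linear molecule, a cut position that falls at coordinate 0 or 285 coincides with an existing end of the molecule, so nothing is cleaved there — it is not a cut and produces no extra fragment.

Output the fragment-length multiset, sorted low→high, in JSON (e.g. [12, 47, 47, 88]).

Scan for sites:
  BxoI TCAAG/3: at [3, 30, 35, 53, 85, 110, 151, 159, 217, 223, 230] ⇒ [6, 33, 38, 56, 88, 113, 154, 162, 220, 226, 233]
  AzqV GGTGCC/5: at [22, 40, 134, 166, 272] ⇒ [27, 45, 139, 171, 277]
  FykI ACGCGGT/2: at [46, 58, 75, 91, 197, 246, 263] ⇒ [48, 60, 77, 93, 199, 248, 265]
  EstV TCCCTAGG/4: at [11, 102, 115, 124, 140, 181] ⇒ [15, 106, 119, 128, 144, 185]

All cut coordinates (distinct, sorted): [6, 15, 27, 33, 38, 45, 48, 56, 60, 77, 88, 93, 106, 113, 119, 128, 139, 144, 154, 162, 171, 185, 199, 220, 226, 233, 248, 265, 277]

Fragment lengths:
  [0,6): 6 bp
  [6,15): 9 bp
  [15,27): 12 bp
  [27,33): 6 bp
  [33,38): 5 bp
  [38,45): 7 bp
  [45,48): 3 bp
  [48,56): 8 bp
  [56,60): 4 bp
  [60,77): 17 bp
  [77,88): 11 bp
  [88,93): 5 bp
  [93,106): 13 bp
  [106,113): 7 bp
  [113,119): 6 bp
  [119,128): 9 bp
  [128,139): 11 bp
  [139,144): 5 bp
  [144,154): 10 bp
  [154,162): 8 bp
  [162,171): 9 bp
  [171,185): 14 bp
  [185,199): 14 bp
  [199,220): 21 bp
  [220,226): 6 bp
  [226,233): 7 bp
  [233,248): 15 bp
  [248,265): 17 bp
  [265,277): 12 bp
  [277,285): 8 bp

[3,4,5,5,5,6,6,6,6,7,7,7,8,8,8,9,9,9,10,11,11,12,12,13,14,14,15,17,17,21]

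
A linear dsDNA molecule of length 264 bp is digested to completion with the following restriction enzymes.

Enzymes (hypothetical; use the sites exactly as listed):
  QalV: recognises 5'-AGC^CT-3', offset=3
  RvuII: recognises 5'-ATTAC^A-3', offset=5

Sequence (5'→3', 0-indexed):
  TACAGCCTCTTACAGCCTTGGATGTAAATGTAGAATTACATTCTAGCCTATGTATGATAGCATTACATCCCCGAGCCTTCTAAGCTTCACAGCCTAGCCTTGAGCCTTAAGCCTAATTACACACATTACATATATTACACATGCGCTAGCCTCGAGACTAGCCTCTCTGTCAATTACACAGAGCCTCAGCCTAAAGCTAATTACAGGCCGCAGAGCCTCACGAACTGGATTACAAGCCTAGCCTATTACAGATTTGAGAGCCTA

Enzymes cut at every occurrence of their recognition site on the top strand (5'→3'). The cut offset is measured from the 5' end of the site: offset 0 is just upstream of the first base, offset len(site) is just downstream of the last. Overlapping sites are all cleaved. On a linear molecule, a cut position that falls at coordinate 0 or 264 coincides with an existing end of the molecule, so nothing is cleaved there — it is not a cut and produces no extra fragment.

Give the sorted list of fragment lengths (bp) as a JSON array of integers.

Site scan:
  QalV (AGCCT, off=3): starts [3, 13, 44, 73, 90, 95, 102, 109, 147, 159, 181, 187, 213, 234, 239, 258] → cuts [6, 16, 47, 76, 93, 98, 105, 112, 150, 162, 184, 190, 216, 237, 242, 261]
  RvuII (ATTACA, off=5): starts [34, 61, 115, 124, 133, 172, 199, 228, 244] → cuts [39, 66, 120, 129, 138, 177, 204, 233, 249]

Pooled cuts: [6, 16, 39, 47, 66, 76, 93, 98, 105, 112, 120, 129, 138, 150, 162, 177, 184, 190, 204, 216, 233, 237, 242, 249, 261]

Fragment lengths:
  [0,6): 6 bp
  [6,16): 10 bp
  [16,39): 23 bp
  [39,47): 8 bp
  [47,66): 19 bp
  [66,76): 10 bp
  [76,93): 17 bp
  [93,98): 5 bp
  [98,105): 7 bp
  [105,112): 7 bp
  [112,120): 8 bp
  [120,129): 9 bp
  [129,138): 9 bp
  [138,150): 12 bp
  [150,162): 12 bp
  [162,177): 15 bp
  [177,184): 7 bp
  [184,190): 6 bp
  [190,204): 14 bp
  [204,216): 12 bp
  [216,233): 17 bp
  [233,237): 4 bp
  [237,242): 5 bp
  [242,249): 7 bp
  [249,261): 12 bp
  [261,264): 3 bp

[3,4,5,5,6,6,7,7,7,7,8,8,9,9,10,10,12,12,12,12,14,15,17,17,19,23]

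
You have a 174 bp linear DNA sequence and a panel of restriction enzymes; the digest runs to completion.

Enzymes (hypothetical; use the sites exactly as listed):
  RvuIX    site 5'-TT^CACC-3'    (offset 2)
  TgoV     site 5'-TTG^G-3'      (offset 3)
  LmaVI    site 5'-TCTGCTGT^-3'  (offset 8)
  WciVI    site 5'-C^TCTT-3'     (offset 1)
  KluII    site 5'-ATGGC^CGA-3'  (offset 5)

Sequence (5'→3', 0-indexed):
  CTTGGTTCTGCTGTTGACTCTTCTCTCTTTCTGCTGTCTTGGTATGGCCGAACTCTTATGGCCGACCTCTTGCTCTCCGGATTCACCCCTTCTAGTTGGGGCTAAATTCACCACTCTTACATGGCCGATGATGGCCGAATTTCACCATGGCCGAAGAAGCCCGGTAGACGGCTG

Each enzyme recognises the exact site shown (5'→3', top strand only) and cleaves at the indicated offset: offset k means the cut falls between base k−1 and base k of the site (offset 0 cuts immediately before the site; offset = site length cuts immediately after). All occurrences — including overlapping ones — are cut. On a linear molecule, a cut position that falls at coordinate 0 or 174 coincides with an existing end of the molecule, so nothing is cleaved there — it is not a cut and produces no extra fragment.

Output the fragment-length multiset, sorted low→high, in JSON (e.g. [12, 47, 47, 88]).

[4,4,4,5,5,6,7,7,7,9,9,10,10,10,11,12,15,16,23]

Site scan:
  RvuIX TTCACC/2: at [81, 106, 140] ⇒ [83, 108, 142]
  TgoV TTGG/3: at [1, 38, 95] ⇒ [4, 41, 98]
  LmaVI TCTGCTGT/8: at [6, 29] ⇒ [14, 37]
  WciVI CTCTT/1: at [17, 24, 52, 66, 113] ⇒ [18, 25, 53, 67, 114]
  KluII ATGGCCGA/5: at [43, 57, 120, 130, 146] ⇒ [48, 62, 125, 135, 151]

Pooled cuts: [4, 14, 18, 25, 37, 41, 48, 53, 62, 67, 83, 98, 108, 114, 125, 135, 142, 151]

Fragments:
  [0,4): 4 bp
  [4,14): 10 bp
  [14,18): 4 bp
  [18,25): 7 bp
  [25,37): 12 bp
  [37,41): 4 bp
  [41,48): 7 bp
  [48,53): 5 bp
  [53,62): 9 bp
  [62,67): 5 bp
  [67,83): 16 bp
  [83,98): 15 bp
  [98,108): 10 bp
  [108,114): 6 bp
  [114,125): 11 bp
  [125,135): 10 bp
  [135,142): 7 bp
  [142,151): 9 bp
  [151,174): 23 bp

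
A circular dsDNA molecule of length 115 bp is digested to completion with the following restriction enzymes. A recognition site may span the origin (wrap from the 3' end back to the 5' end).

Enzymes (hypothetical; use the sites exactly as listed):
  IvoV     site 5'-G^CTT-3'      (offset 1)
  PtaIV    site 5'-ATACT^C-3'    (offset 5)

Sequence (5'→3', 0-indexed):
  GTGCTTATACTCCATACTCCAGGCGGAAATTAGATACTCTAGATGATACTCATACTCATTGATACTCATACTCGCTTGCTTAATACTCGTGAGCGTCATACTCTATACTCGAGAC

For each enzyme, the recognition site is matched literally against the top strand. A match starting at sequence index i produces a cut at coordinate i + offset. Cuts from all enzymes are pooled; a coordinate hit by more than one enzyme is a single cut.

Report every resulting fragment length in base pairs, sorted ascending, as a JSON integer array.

Site scan:
  IvoV (GCTT, off=1): starts [2, 73, 77] → cuts [3, 74, 78]
  PtaIV (ATACTC, off=5): starts [6, 13, 33, 45, 51, 61, 67, 82, 97, 104] → cuts [11, 18, 38, 50, 56, 66, 72, 87, 102, 109]

All cut coordinates (distinct, sorted): [3, 11, 18, 38, 50, 56, 66, 72, 74, 78, 87, 102, 109]

Fragments:
  3→11: 8 bp
  11→18: 7 bp
  18→38: 20 bp
  38→50: 12 bp
  50→56: 6 bp
  56→66: 10 bp
  66→72: 6 bp
  72→74: 2 bp
  74→78: 4 bp
  78→87: 9 bp
  87→102: 15 bp
  102→109: 7 bp
  109→3 (wrap): 115-109+3 = 9 bp

[2,4,6,6,7,7,8,9,9,10,12,15,20]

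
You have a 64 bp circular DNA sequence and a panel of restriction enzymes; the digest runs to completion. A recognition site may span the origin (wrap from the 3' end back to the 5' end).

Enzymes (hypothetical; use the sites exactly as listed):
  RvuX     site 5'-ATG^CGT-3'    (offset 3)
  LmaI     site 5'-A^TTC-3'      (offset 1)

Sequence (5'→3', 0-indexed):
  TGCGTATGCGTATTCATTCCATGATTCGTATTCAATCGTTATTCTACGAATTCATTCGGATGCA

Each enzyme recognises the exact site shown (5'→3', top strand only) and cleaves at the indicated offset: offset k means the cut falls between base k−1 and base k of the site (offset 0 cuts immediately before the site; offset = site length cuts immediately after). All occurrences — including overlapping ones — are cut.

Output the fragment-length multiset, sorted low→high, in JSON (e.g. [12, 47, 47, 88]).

Scan for sites:
  RvuX ATGCGT/3: at [5, 63] ⇒ [2, 8]
  LmaI ATTC/1: at [11, 15, 23, 29, 40, 49, 53] ⇒ [12, 16, 24, 30, 41, 50, 54]

Pooled cuts: [2, 8, 12, 16, 24, 30, 41, 50, 54]

Fragments:
  2→8: 6 bp
  8→12: 4 bp
  12→16: 4 bp
  16→24: 8 bp
  24→30: 6 bp
  30→41: 11 bp
  41→50: 9 bp
  50→54: 4 bp
  54→2 (wrap): 64-54+2 = 12 bp

[4,4,4,6,6,8,9,11,12]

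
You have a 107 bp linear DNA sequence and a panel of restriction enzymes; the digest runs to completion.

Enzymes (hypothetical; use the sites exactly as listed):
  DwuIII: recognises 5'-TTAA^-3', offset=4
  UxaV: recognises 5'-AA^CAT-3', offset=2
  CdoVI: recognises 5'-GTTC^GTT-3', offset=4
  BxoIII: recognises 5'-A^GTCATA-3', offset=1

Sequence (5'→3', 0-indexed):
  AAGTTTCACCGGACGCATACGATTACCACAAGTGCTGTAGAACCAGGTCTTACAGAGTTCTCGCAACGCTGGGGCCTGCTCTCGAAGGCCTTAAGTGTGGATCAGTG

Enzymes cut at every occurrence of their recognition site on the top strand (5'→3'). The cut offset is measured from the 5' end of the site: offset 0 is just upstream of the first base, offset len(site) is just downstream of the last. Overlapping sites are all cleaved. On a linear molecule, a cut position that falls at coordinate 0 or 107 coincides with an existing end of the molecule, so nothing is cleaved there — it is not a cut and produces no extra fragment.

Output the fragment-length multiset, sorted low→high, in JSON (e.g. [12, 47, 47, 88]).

Per-enzyme occurrences:
  DwuIII TTAA/4: at [90] ⇒ [94]
  UxaV (AACAT, off=2): no sites
  CdoVI (GTTCGTT, off=4): no sites
  BxoIII (AGTCATA, off=1): no sites

Pooled cuts: [94]

Fragment lengths:
  [0,94): 94 bp
  [94,107): 13 bp

[13,94]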